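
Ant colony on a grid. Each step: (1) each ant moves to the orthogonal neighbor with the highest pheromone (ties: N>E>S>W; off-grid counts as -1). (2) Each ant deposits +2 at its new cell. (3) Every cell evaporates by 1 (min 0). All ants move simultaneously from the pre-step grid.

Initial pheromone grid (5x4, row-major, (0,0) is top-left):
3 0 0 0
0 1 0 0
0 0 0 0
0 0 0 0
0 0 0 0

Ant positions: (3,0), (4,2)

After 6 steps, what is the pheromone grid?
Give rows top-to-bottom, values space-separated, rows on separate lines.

After step 1: ants at (2,0),(3,2)
  2 0 0 0
  0 0 0 0
  1 0 0 0
  0 0 1 0
  0 0 0 0
After step 2: ants at (1,0),(2,2)
  1 0 0 0
  1 0 0 0
  0 0 1 0
  0 0 0 0
  0 0 0 0
After step 3: ants at (0,0),(1,2)
  2 0 0 0
  0 0 1 0
  0 0 0 0
  0 0 0 0
  0 0 0 0
After step 4: ants at (0,1),(0,2)
  1 1 1 0
  0 0 0 0
  0 0 0 0
  0 0 0 0
  0 0 0 0
After step 5: ants at (0,2),(0,1)
  0 2 2 0
  0 0 0 0
  0 0 0 0
  0 0 0 0
  0 0 0 0
After step 6: ants at (0,1),(0,2)
  0 3 3 0
  0 0 0 0
  0 0 0 0
  0 0 0 0
  0 0 0 0

0 3 3 0
0 0 0 0
0 0 0 0
0 0 0 0
0 0 0 0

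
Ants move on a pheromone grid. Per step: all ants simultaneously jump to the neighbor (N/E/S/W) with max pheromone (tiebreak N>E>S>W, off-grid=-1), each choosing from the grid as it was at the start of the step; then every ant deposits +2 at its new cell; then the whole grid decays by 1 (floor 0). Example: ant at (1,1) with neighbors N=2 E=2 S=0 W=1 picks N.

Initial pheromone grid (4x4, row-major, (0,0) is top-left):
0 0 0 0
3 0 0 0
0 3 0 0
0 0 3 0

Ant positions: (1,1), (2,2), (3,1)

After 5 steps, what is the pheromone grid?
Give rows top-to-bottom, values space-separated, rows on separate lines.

After step 1: ants at (2,1),(3,2),(2,1)
  0 0 0 0
  2 0 0 0
  0 6 0 0
  0 0 4 0
After step 2: ants at (1,1),(2,2),(1,1)
  0 0 0 0
  1 3 0 0
  0 5 1 0
  0 0 3 0
After step 3: ants at (2,1),(2,1),(2,1)
  0 0 0 0
  0 2 0 0
  0 10 0 0
  0 0 2 0
After step 4: ants at (1,1),(1,1),(1,1)
  0 0 0 0
  0 7 0 0
  0 9 0 0
  0 0 1 0
After step 5: ants at (2,1),(2,1),(2,1)
  0 0 0 0
  0 6 0 0
  0 14 0 0
  0 0 0 0

0 0 0 0
0 6 0 0
0 14 0 0
0 0 0 0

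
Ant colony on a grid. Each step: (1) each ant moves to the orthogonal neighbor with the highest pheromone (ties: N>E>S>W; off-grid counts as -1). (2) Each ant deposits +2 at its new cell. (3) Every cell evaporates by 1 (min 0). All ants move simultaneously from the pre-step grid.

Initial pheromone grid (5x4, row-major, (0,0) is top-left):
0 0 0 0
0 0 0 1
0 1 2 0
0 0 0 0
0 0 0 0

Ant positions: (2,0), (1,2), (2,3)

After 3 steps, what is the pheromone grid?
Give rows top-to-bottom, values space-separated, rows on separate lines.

After step 1: ants at (2,1),(2,2),(2,2)
  0 0 0 0
  0 0 0 0
  0 2 5 0
  0 0 0 0
  0 0 0 0
After step 2: ants at (2,2),(2,1),(2,1)
  0 0 0 0
  0 0 0 0
  0 5 6 0
  0 0 0 0
  0 0 0 0
After step 3: ants at (2,1),(2,2),(2,2)
  0 0 0 0
  0 0 0 0
  0 6 9 0
  0 0 0 0
  0 0 0 0

0 0 0 0
0 0 0 0
0 6 9 0
0 0 0 0
0 0 0 0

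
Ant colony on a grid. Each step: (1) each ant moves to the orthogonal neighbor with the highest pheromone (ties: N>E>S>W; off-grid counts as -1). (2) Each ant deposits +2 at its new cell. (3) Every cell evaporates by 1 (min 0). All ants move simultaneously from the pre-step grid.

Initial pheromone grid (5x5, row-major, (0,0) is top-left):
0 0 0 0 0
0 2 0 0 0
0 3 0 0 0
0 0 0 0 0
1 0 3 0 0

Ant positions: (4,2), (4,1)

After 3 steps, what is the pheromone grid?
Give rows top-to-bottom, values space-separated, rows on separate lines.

After step 1: ants at (3,2),(4,2)
  0 0 0 0 0
  0 1 0 0 0
  0 2 0 0 0
  0 0 1 0 0
  0 0 4 0 0
After step 2: ants at (4,2),(3,2)
  0 0 0 0 0
  0 0 0 0 0
  0 1 0 0 0
  0 0 2 0 0
  0 0 5 0 0
After step 3: ants at (3,2),(4,2)
  0 0 0 0 0
  0 0 0 0 0
  0 0 0 0 0
  0 0 3 0 0
  0 0 6 0 0

0 0 0 0 0
0 0 0 0 0
0 0 0 0 0
0 0 3 0 0
0 0 6 0 0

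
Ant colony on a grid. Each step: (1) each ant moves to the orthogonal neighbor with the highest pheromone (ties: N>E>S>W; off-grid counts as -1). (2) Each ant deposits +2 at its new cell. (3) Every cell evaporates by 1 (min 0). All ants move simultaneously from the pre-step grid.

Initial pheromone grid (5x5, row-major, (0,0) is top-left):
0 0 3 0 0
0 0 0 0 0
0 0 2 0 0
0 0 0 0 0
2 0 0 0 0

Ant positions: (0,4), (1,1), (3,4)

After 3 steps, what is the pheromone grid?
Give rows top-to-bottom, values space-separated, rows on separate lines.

After step 1: ants at (1,4),(0,1),(2,4)
  0 1 2 0 0
  0 0 0 0 1
  0 0 1 0 1
  0 0 0 0 0
  1 0 0 0 0
After step 2: ants at (2,4),(0,2),(1,4)
  0 0 3 0 0
  0 0 0 0 2
  0 0 0 0 2
  0 0 0 0 0
  0 0 0 0 0
After step 3: ants at (1,4),(0,3),(2,4)
  0 0 2 1 0
  0 0 0 0 3
  0 0 0 0 3
  0 0 0 0 0
  0 0 0 0 0

0 0 2 1 0
0 0 0 0 3
0 0 0 0 3
0 0 0 0 0
0 0 0 0 0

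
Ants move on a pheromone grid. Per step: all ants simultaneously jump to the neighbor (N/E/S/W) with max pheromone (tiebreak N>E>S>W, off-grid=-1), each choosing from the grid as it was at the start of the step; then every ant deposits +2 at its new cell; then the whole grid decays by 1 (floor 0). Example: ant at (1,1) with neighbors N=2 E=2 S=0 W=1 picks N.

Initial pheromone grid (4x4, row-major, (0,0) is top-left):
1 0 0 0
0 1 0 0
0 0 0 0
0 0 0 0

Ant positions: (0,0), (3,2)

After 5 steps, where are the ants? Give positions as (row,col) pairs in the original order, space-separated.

Step 1: ant0:(0,0)->E->(0,1) | ant1:(3,2)->N->(2,2)
  grid max=1 at (0,1)
Step 2: ant0:(0,1)->E->(0,2) | ant1:(2,2)->N->(1,2)
  grid max=1 at (0,2)
Step 3: ant0:(0,2)->S->(1,2) | ant1:(1,2)->N->(0,2)
  grid max=2 at (0,2)
Step 4: ant0:(1,2)->N->(0,2) | ant1:(0,2)->S->(1,2)
  grid max=3 at (0,2)
Step 5: ant0:(0,2)->S->(1,2) | ant1:(1,2)->N->(0,2)
  grid max=4 at (0,2)

(1,2) (0,2)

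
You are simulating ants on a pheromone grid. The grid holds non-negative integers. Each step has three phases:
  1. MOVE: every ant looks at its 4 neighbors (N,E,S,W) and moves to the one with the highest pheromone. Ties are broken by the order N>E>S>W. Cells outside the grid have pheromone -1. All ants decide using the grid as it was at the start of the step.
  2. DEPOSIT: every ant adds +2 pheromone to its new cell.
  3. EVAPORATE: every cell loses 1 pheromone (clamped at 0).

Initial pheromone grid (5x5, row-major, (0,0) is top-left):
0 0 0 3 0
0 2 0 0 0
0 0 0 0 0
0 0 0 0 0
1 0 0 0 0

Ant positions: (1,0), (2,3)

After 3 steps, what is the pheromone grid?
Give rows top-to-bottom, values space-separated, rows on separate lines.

After step 1: ants at (1,1),(1,3)
  0 0 0 2 0
  0 3 0 1 0
  0 0 0 0 0
  0 0 0 0 0
  0 0 0 0 0
After step 2: ants at (0,1),(0,3)
  0 1 0 3 0
  0 2 0 0 0
  0 0 0 0 0
  0 0 0 0 0
  0 0 0 0 0
After step 3: ants at (1,1),(0,4)
  0 0 0 2 1
  0 3 0 0 0
  0 0 0 0 0
  0 0 0 0 0
  0 0 0 0 0

0 0 0 2 1
0 3 0 0 0
0 0 0 0 0
0 0 0 0 0
0 0 0 0 0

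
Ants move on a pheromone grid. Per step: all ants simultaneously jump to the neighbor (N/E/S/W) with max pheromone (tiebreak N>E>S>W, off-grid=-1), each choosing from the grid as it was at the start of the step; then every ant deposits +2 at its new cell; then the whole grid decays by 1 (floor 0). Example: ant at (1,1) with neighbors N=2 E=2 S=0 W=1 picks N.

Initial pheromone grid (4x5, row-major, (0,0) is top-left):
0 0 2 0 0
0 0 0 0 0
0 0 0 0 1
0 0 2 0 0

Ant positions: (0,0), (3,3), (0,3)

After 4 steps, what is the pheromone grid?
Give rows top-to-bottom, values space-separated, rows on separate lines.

After step 1: ants at (0,1),(3,2),(0,2)
  0 1 3 0 0
  0 0 0 0 0
  0 0 0 0 0
  0 0 3 0 0
After step 2: ants at (0,2),(2,2),(0,1)
  0 2 4 0 0
  0 0 0 0 0
  0 0 1 0 0
  0 0 2 0 0
After step 3: ants at (0,1),(3,2),(0,2)
  0 3 5 0 0
  0 0 0 0 0
  0 0 0 0 0
  0 0 3 0 0
After step 4: ants at (0,2),(2,2),(0,1)
  0 4 6 0 0
  0 0 0 0 0
  0 0 1 0 0
  0 0 2 0 0

0 4 6 0 0
0 0 0 0 0
0 0 1 0 0
0 0 2 0 0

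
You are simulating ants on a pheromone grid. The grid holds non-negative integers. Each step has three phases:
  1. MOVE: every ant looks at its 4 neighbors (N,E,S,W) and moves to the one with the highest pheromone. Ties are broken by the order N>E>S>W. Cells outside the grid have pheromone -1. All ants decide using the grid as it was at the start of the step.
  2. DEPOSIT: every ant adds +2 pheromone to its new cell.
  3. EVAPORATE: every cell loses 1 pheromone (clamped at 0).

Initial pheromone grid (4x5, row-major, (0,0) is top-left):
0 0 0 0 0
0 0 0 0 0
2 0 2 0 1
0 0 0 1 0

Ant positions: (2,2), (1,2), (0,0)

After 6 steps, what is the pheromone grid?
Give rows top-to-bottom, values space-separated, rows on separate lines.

After step 1: ants at (1,2),(2,2),(0,1)
  0 1 0 0 0
  0 0 1 0 0
  1 0 3 0 0
  0 0 0 0 0
After step 2: ants at (2,2),(1,2),(0,2)
  0 0 1 0 0
  0 0 2 0 0
  0 0 4 0 0
  0 0 0 0 0
After step 3: ants at (1,2),(2,2),(1,2)
  0 0 0 0 0
  0 0 5 0 0
  0 0 5 0 0
  0 0 0 0 0
After step 4: ants at (2,2),(1,2),(2,2)
  0 0 0 0 0
  0 0 6 0 0
  0 0 8 0 0
  0 0 0 0 0
After step 5: ants at (1,2),(2,2),(1,2)
  0 0 0 0 0
  0 0 9 0 0
  0 0 9 0 0
  0 0 0 0 0
After step 6: ants at (2,2),(1,2),(2,2)
  0 0 0 0 0
  0 0 10 0 0
  0 0 12 0 0
  0 0 0 0 0

0 0 0 0 0
0 0 10 0 0
0 0 12 0 0
0 0 0 0 0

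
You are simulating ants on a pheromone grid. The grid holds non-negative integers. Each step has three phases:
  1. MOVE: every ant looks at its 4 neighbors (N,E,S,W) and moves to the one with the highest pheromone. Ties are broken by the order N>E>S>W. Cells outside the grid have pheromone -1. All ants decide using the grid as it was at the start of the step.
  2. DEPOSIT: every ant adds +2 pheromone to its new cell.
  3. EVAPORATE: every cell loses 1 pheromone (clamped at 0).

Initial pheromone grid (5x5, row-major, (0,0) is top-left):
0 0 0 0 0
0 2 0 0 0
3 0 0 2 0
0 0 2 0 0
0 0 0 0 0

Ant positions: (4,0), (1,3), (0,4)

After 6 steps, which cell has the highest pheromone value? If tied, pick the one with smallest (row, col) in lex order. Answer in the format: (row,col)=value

Step 1: ant0:(4,0)->N->(3,0) | ant1:(1,3)->S->(2,3) | ant2:(0,4)->S->(1,4)
  grid max=3 at (2,3)
Step 2: ant0:(3,0)->N->(2,0) | ant1:(2,3)->N->(1,3) | ant2:(1,4)->N->(0,4)
  grid max=3 at (2,0)
Step 3: ant0:(2,0)->N->(1,0) | ant1:(1,3)->S->(2,3) | ant2:(0,4)->S->(1,4)
  grid max=3 at (2,3)
Step 4: ant0:(1,0)->S->(2,0) | ant1:(2,3)->N->(1,3) | ant2:(1,4)->N->(0,4)
  grid max=3 at (2,0)
Step 5: ant0:(2,0)->N->(1,0) | ant1:(1,3)->S->(2,3) | ant2:(0,4)->S->(1,4)
  grid max=3 at (2,3)
Step 6: ant0:(1,0)->S->(2,0) | ant1:(2,3)->N->(1,3) | ant2:(1,4)->N->(0,4)
  grid max=3 at (2,0)
Final grid:
  0 0 0 0 1
  0 0 0 1 0
  3 0 0 2 0
  0 0 0 0 0
  0 0 0 0 0
Max pheromone 3 at (2,0)

Answer: (2,0)=3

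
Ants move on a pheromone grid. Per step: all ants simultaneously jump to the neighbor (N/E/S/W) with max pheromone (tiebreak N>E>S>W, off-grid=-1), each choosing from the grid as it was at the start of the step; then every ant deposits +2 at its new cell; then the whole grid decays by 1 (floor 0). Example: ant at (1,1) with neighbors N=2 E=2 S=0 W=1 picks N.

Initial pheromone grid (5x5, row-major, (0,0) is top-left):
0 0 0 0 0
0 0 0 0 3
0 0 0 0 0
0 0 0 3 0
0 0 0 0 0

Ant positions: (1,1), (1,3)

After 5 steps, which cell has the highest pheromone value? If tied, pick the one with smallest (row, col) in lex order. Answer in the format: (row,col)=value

Step 1: ant0:(1,1)->N->(0,1) | ant1:(1,3)->E->(1,4)
  grid max=4 at (1,4)
Step 2: ant0:(0,1)->E->(0,2) | ant1:(1,4)->N->(0,4)
  grid max=3 at (1,4)
Step 3: ant0:(0,2)->E->(0,3) | ant1:(0,4)->S->(1,4)
  grid max=4 at (1,4)
Step 4: ant0:(0,3)->E->(0,4) | ant1:(1,4)->N->(0,4)
  grid max=3 at (0,4)
Step 5: ant0:(0,4)->S->(1,4) | ant1:(0,4)->S->(1,4)
  grid max=6 at (1,4)
Final grid:
  0 0 0 0 2
  0 0 0 0 6
  0 0 0 0 0
  0 0 0 0 0
  0 0 0 0 0
Max pheromone 6 at (1,4)

Answer: (1,4)=6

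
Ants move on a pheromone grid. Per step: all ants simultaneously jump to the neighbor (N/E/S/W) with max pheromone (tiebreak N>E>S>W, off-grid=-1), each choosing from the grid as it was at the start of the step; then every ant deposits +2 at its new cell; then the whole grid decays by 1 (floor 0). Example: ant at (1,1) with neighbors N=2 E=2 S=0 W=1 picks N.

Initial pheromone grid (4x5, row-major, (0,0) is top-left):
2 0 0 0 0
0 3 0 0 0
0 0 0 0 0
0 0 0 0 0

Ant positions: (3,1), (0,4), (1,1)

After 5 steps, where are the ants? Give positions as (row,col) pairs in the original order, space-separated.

Step 1: ant0:(3,1)->N->(2,1) | ant1:(0,4)->S->(1,4) | ant2:(1,1)->N->(0,1)
  grid max=2 at (1,1)
Step 2: ant0:(2,1)->N->(1,1) | ant1:(1,4)->N->(0,4) | ant2:(0,1)->S->(1,1)
  grid max=5 at (1,1)
Step 3: ant0:(1,1)->N->(0,1) | ant1:(0,4)->S->(1,4) | ant2:(1,1)->N->(0,1)
  grid max=4 at (1,1)
Step 4: ant0:(0,1)->S->(1,1) | ant1:(1,4)->N->(0,4) | ant2:(0,1)->S->(1,1)
  grid max=7 at (1,1)
Step 5: ant0:(1,1)->N->(0,1) | ant1:(0,4)->S->(1,4) | ant2:(1,1)->N->(0,1)
  grid max=6 at (1,1)

(0,1) (1,4) (0,1)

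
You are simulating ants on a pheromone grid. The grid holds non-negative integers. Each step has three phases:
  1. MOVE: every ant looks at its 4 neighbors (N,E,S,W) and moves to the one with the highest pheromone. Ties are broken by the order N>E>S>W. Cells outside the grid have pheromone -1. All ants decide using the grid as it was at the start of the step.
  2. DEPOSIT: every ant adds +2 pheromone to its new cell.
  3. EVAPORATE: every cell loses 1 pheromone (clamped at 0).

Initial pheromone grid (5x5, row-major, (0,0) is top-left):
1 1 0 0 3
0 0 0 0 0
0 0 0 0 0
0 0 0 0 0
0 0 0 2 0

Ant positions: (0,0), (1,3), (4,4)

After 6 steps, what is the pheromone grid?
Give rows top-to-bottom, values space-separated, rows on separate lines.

After step 1: ants at (0,1),(0,3),(4,3)
  0 2 0 1 2
  0 0 0 0 0
  0 0 0 0 0
  0 0 0 0 0
  0 0 0 3 0
After step 2: ants at (0,2),(0,4),(3,3)
  0 1 1 0 3
  0 0 0 0 0
  0 0 0 0 0
  0 0 0 1 0
  0 0 0 2 0
After step 3: ants at (0,1),(1,4),(4,3)
  0 2 0 0 2
  0 0 0 0 1
  0 0 0 0 0
  0 0 0 0 0
  0 0 0 3 0
After step 4: ants at (0,2),(0,4),(3,3)
  0 1 1 0 3
  0 0 0 0 0
  0 0 0 0 0
  0 0 0 1 0
  0 0 0 2 0
After step 5: ants at (0,1),(1,4),(4,3)
  0 2 0 0 2
  0 0 0 0 1
  0 0 0 0 0
  0 0 0 0 0
  0 0 0 3 0
After step 6: ants at (0,2),(0,4),(3,3)
  0 1 1 0 3
  0 0 0 0 0
  0 0 0 0 0
  0 0 0 1 0
  0 0 0 2 0

0 1 1 0 3
0 0 0 0 0
0 0 0 0 0
0 0 0 1 0
0 0 0 2 0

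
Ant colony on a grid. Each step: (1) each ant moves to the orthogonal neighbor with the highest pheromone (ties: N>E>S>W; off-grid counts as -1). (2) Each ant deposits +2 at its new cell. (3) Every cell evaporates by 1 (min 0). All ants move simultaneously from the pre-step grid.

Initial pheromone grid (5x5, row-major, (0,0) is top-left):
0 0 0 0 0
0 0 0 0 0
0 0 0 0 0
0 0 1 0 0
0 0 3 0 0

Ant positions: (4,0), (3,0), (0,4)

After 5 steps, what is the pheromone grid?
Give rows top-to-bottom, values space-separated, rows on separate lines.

After step 1: ants at (3,0),(2,0),(1,4)
  0 0 0 0 0
  0 0 0 0 1
  1 0 0 0 0
  1 0 0 0 0
  0 0 2 0 0
After step 2: ants at (2,0),(3,0),(0,4)
  0 0 0 0 1
  0 0 0 0 0
  2 0 0 0 0
  2 0 0 0 0
  0 0 1 0 0
After step 3: ants at (3,0),(2,0),(1,4)
  0 0 0 0 0
  0 0 0 0 1
  3 0 0 0 0
  3 0 0 0 0
  0 0 0 0 0
After step 4: ants at (2,0),(3,0),(0,4)
  0 0 0 0 1
  0 0 0 0 0
  4 0 0 0 0
  4 0 0 0 0
  0 0 0 0 0
After step 5: ants at (3,0),(2,0),(1,4)
  0 0 0 0 0
  0 0 0 0 1
  5 0 0 0 0
  5 0 0 0 0
  0 0 0 0 0

0 0 0 0 0
0 0 0 0 1
5 0 0 0 0
5 0 0 0 0
0 0 0 0 0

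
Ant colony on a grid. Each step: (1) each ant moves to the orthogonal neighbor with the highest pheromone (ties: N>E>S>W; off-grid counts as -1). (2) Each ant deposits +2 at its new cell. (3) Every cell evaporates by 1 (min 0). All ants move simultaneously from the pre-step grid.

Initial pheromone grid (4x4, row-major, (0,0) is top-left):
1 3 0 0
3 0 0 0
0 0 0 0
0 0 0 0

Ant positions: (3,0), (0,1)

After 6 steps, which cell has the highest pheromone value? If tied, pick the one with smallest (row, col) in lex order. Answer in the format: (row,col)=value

Step 1: ant0:(3,0)->N->(2,0) | ant1:(0,1)->W->(0,0)
  grid max=2 at (0,0)
Step 2: ant0:(2,0)->N->(1,0) | ant1:(0,0)->E->(0,1)
  grid max=3 at (0,1)
Step 3: ant0:(1,0)->N->(0,0) | ant1:(0,1)->W->(0,0)
  grid max=4 at (0,0)
Step 4: ant0:(0,0)->E->(0,1) | ant1:(0,0)->E->(0,1)
  grid max=5 at (0,1)
Step 5: ant0:(0,1)->W->(0,0) | ant1:(0,1)->W->(0,0)
  grid max=6 at (0,0)
Step 6: ant0:(0,0)->E->(0,1) | ant1:(0,0)->E->(0,1)
  grid max=7 at (0,1)
Final grid:
  5 7 0 0
  0 0 0 0
  0 0 0 0
  0 0 0 0
Max pheromone 7 at (0,1)

Answer: (0,1)=7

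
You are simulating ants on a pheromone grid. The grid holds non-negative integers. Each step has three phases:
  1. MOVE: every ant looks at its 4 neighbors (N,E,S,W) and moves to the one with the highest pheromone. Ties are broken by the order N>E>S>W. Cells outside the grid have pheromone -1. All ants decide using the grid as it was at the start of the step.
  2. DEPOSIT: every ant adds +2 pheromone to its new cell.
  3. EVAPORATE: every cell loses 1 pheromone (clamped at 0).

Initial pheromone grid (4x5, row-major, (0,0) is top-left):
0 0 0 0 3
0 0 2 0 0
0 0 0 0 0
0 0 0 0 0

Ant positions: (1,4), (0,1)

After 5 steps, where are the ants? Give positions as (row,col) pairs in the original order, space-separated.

Step 1: ant0:(1,4)->N->(0,4) | ant1:(0,1)->E->(0,2)
  grid max=4 at (0,4)
Step 2: ant0:(0,4)->S->(1,4) | ant1:(0,2)->S->(1,2)
  grid max=3 at (0,4)
Step 3: ant0:(1,4)->N->(0,4) | ant1:(1,2)->N->(0,2)
  grid max=4 at (0,4)
Step 4: ant0:(0,4)->S->(1,4) | ant1:(0,2)->S->(1,2)
  grid max=3 at (0,4)
Step 5: ant0:(1,4)->N->(0,4) | ant1:(1,2)->N->(0,2)
  grid max=4 at (0,4)

(0,4) (0,2)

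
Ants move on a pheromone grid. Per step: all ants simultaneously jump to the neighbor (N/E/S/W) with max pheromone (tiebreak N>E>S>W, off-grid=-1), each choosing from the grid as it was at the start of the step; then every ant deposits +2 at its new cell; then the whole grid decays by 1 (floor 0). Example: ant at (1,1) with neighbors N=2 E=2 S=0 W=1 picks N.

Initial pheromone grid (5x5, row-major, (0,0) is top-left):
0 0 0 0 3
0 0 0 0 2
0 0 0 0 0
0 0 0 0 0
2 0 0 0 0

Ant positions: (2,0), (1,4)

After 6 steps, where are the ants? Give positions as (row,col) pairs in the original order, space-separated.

Step 1: ant0:(2,0)->N->(1,0) | ant1:(1,4)->N->(0,4)
  grid max=4 at (0,4)
Step 2: ant0:(1,0)->N->(0,0) | ant1:(0,4)->S->(1,4)
  grid max=3 at (0,4)
Step 3: ant0:(0,0)->E->(0,1) | ant1:(1,4)->N->(0,4)
  grid max=4 at (0,4)
Step 4: ant0:(0,1)->E->(0,2) | ant1:(0,4)->S->(1,4)
  grid max=3 at (0,4)
Step 5: ant0:(0,2)->E->(0,3) | ant1:(1,4)->N->(0,4)
  grid max=4 at (0,4)
Step 6: ant0:(0,3)->E->(0,4) | ant1:(0,4)->S->(1,4)
  grid max=5 at (0,4)

(0,4) (1,4)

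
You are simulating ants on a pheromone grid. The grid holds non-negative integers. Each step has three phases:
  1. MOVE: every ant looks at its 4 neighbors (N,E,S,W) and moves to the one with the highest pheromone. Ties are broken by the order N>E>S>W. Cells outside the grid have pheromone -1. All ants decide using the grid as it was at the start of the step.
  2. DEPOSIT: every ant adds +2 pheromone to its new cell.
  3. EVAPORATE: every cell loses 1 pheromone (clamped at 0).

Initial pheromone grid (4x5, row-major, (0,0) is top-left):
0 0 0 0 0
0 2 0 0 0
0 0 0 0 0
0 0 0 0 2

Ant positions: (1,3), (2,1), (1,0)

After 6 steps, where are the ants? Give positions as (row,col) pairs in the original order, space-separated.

Step 1: ant0:(1,3)->N->(0,3) | ant1:(2,1)->N->(1,1) | ant2:(1,0)->E->(1,1)
  grid max=5 at (1,1)
Step 2: ant0:(0,3)->E->(0,4) | ant1:(1,1)->N->(0,1) | ant2:(1,1)->N->(0,1)
  grid max=4 at (1,1)
Step 3: ant0:(0,4)->S->(1,4) | ant1:(0,1)->S->(1,1) | ant2:(0,1)->S->(1,1)
  grid max=7 at (1,1)
Step 4: ant0:(1,4)->N->(0,4) | ant1:(1,1)->N->(0,1) | ant2:(1,1)->N->(0,1)
  grid max=6 at (1,1)
Step 5: ant0:(0,4)->S->(1,4) | ant1:(0,1)->S->(1,1) | ant2:(0,1)->S->(1,1)
  grid max=9 at (1,1)
Step 6: ant0:(1,4)->N->(0,4) | ant1:(1,1)->N->(0,1) | ant2:(1,1)->N->(0,1)
  grid max=8 at (1,1)

(0,4) (0,1) (0,1)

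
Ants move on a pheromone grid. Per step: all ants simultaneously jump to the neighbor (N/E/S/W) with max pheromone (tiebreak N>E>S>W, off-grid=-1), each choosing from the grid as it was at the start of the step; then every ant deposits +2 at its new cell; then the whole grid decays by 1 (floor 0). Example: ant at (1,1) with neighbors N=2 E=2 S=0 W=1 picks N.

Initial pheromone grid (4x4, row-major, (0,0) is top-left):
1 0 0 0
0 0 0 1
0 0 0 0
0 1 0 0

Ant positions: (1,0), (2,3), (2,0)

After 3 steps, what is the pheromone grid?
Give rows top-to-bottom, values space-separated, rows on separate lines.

After step 1: ants at (0,0),(1,3),(1,0)
  2 0 0 0
  1 0 0 2
  0 0 0 0
  0 0 0 0
After step 2: ants at (1,0),(0,3),(0,0)
  3 0 0 1
  2 0 0 1
  0 0 0 0
  0 0 0 0
After step 3: ants at (0,0),(1,3),(1,0)
  4 0 0 0
  3 0 0 2
  0 0 0 0
  0 0 0 0

4 0 0 0
3 0 0 2
0 0 0 0
0 0 0 0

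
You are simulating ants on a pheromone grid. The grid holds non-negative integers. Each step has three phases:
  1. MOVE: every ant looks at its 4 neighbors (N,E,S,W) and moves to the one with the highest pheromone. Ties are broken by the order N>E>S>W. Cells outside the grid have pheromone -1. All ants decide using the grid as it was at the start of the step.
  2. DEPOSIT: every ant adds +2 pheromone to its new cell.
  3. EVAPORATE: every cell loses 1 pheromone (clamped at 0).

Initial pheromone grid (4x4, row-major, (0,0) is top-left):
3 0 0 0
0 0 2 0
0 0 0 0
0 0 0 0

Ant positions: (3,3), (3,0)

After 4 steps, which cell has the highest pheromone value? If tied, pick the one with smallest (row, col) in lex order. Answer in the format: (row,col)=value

Answer: (0,0)=1

Derivation:
Step 1: ant0:(3,3)->N->(2,3) | ant1:(3,0)->N->(2,0)
  grid max=2 at (0,0)
Step 2: ant0:(2,3)->N->(1,3) | ant1:(2,0)->N->(1,0)
  grid max=1 at (0,0)
Step 3: ant0:(1,3)->N->(0,3) | ant1:(1,0)->N->(0,0)
  grid max=2 at (0,0)
Step 4: ant0:(0,3)->S->(1,3) | ant1:(0,0)->E->(0,1)
  grid max=1 at (0,0)
Final grid:
  1 1 0 0
  0 0 0 1
  0 0 0 0
  0 0 0 0
Max pheromone 1 at (0,0)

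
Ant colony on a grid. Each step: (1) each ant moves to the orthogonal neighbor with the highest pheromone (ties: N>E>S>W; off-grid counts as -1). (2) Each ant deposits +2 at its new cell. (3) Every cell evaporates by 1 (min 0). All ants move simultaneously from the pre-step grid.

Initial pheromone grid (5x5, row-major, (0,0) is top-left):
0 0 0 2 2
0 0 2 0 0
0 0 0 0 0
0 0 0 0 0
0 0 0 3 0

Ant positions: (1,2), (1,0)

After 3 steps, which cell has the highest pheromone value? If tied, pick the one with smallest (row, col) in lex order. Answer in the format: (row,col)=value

Answer: (0,2)=1

Derivation:
Step 1: ant0:(1,2)->N->(0,2) | ant1:(1,0)->N->(0,0)
  grid max=2 at (4,3)
Step 2: ant0:(0,2)->E->(0,3) | ant1:(0,0)->E->(0,1)
  grid max=2 at (0,3)
Step 3: ant0:(0,3)->E->(0,4) | ant1:(0,1)->E->(0,2)
  grid max=1 at (0,2)
Final grid:
  0 0 1 1 1
  0 0 0 0 0
  0 0 0 0 0
  0 0 0 0 0
  0 0 0 0 0
Max pheromone 1 at (0,2)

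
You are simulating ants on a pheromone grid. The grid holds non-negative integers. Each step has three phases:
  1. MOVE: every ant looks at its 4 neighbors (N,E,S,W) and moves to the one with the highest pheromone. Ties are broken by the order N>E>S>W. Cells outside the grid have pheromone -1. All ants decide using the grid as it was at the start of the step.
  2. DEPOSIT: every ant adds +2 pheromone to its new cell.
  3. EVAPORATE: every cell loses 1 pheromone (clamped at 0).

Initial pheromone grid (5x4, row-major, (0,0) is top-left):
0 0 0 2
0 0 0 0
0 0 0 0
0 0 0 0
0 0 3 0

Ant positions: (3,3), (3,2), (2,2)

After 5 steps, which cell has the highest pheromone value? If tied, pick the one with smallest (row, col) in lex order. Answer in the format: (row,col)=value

Answer: (0,3)=5

Derivation:
Step 1: ant0:(3,3)->N->(2,3) | ant1:(3,2)->S->(4,2) | ant2:(2,2)->N->(1,2)
  grid max=4 at (4,2)
Step 2: ant0:(2,3)->N->(1,3) | ant1:(4,2)->N->(3,2) | ant2:(1,2)->N->(0,2)
  grid max=3 at (4,2)
Step 3: ant0:(1,3)->N->(0,3) | ant1:(3,2)->S->(4,2) | ant2:(0,2)->E->(0,3)
  grid max=4 at (4,2)
Step 4: ant0:(0,3)->S->(1,3) | ant1:(4,2)->N->(3,2) | ant2:(0,3)->S->(1,3)
  grid max=3 at (1,3)
Step 5: ant0:(1,3)->N->(0,3) | ant1:(3,2)->S->(4,2) | ant2:(1,3)->N->(0,3)
  grid max=5 at (0,3)
Final grid:
  0 0 0 5
  0 0 0 2
  0 0 0 0
  0 0 0 0
  0 0 4 0
Max pheromone 5 at (0,3)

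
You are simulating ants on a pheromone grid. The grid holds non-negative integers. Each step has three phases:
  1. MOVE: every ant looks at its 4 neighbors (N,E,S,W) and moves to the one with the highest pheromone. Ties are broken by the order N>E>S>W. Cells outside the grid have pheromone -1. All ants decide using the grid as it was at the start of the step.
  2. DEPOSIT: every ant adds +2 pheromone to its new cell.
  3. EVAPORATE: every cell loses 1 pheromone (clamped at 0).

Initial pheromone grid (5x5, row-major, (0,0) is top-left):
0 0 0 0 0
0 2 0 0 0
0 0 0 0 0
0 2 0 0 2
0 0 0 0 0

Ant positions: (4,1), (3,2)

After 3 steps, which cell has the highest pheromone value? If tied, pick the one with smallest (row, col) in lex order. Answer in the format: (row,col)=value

Step 1: ant0:(4,1)->N->(3,1) | ant1:(3,2)->W->(3,1)
  grid max=5 at (3,1)
Step 2: ant0:(3,1)->N->(2,1) | ant1:(3,1)->N->(2,1)
  grid max=4 at (3,1)
Step 3: ant0:(2,1)->S->(3,1) | ant1:(2,1)->S->(3,1)
  grid max=7 at (3,1)
Final grid:
  0 0 0 0 0
  0 0 0 0 0
  0 2 0 0 0
  0 7 0 0 0
  0 0 0 0 0
Max pheromone 7 at (3,1)

Answer: (3,1)=7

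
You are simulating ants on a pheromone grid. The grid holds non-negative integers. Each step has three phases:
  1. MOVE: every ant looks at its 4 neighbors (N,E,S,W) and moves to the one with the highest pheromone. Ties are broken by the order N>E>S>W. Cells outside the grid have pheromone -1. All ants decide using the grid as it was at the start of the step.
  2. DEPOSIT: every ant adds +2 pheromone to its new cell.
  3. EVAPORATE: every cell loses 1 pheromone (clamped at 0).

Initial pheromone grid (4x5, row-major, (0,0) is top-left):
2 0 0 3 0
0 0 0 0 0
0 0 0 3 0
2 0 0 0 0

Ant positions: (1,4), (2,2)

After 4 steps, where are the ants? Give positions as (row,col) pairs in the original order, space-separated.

Step 1: ant0:(1,4)->N->(0,4) | ant1:(2,2)->E->(2,3)
  grid max=4 at (2,3)
Step 2: ant0:(0,4)->W->(0,3) | ant1:(2,3)->N->(1,3)
  grid max=3 at (0,3)
Step 3: ant0:(0,3)->S->(1,3) | ant1:(1,3)->N->(0,3)
  grid max=4 at (0,3)
Step 4: ant0:(1,3)->N->(0,3) | ant1:(0,3)->S->(1,3)
  grid max=5 at (0,3)

(0,3) (1,3)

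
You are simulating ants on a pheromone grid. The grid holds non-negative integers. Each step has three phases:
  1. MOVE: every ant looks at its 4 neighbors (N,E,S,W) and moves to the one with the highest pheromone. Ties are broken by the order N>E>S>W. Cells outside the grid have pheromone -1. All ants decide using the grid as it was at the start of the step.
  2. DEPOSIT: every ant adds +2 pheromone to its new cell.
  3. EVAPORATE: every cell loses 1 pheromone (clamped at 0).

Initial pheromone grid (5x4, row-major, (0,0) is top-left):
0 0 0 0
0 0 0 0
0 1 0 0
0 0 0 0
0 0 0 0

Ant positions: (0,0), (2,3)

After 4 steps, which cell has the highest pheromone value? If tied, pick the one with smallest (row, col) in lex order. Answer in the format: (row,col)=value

Answer: (0,2)=3

Derivation:
Step 1: ant0:(0,0)->E->(0,1) | ant1:(2,3)->N->(1,3)
  grid max=1 at (0,1)
Step 2: ant0:(0,1)->E->(0,2) | ant1:(1,3)->N->(0,3)
  grid max=1 at (0,2)
Step 3: ant0:(0,2)->E->(0,3) | ant1:(0,3)->W->(0,2)
  grid max=2 at (0,2)
Step 4: ant0:(0,3)->W->(0,2) | ant1:(0,2)->E->(0,3)
  grid max=3 at (0,2)
Final grid:
  0 0 3 3
  0 0 0 0
  0 0 0 0
  0 0 0 0
  0 0 0 0
Max pheromone 3 at (0,2)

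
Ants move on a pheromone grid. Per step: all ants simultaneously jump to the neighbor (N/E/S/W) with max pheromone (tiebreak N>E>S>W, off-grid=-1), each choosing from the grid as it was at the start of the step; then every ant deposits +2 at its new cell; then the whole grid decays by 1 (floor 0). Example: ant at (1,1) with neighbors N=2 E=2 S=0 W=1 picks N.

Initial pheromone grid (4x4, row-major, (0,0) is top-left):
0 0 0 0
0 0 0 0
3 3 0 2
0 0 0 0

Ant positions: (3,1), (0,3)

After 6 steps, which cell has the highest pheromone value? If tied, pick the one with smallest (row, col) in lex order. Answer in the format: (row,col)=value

Step 1: ant0:(3,1)->N->(2,1) | ant1:(0,3)->S->(1,3)
  grid max=4 at (2,1)
Step 2: ant0:(2,1)->W->(2,0) | ant1:(1,3)->S->(2,3)
  grid max=3 at (2,0)
Step 3: ant0:(2,0)->E->(2,1) | ant1:(2,3)->N->(1,3)
  grid max=4 at (2,1)
Step 4: ant0:(2,1)->W->(2,0) | ant1:(1,3)->S->(2,3)
  grid max=3 at (2,0)
Step 5: ant0:(2,0)->E->(2,1) | ant1:(2,3)->N->(1,3)
  grid max=4 at (2,1)
Step 6: ant0:(2,1)->W->(2,0) | ant1:(1,3)->S->(2,3)
  grid max=3 at (2,0)
Final grid:
  0 0 0 0
  0 0 0 0
  3 3 0 2
  0 0 0 0
Max pheromone 3 at (2,0)

Answer: (2,0)=3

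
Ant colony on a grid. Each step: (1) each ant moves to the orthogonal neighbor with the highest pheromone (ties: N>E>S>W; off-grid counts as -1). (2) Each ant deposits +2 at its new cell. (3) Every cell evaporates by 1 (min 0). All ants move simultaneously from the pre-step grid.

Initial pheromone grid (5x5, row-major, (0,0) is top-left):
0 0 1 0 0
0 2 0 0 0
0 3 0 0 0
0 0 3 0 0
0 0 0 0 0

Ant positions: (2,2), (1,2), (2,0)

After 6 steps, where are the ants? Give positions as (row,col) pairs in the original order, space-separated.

Step 1: ant0:(2,2)->S->(3,2) | ant1:(1,2)->W->(1,1) | ant2:(2,0)->E->(2,1)
  grid max=4 at (2,1)
Step 2: ant0:(3,2)->N->(2,2) | ant1:(1,1)->S->(2,1) | ant2:(2,1)->N->(1,1)
  grid max=5 at (2,1)
Step 3: ant0:(2,2)->W->(2,1) | ant1:(2,1)->N->(1,1) | ant2:(1,1)->S->(2,1)
  grid max=8 at (2,1)
Step 4: ant0:(2,1)->N->(1,1) | ant1:(1,1)->S->(2,1) | ant2:(2,1)->N->(1,1)
  grid max=9 at (2,1)
Step 5: ant0:(1,1)->S->(2,1) | ant1:(2,1)->N->(1,1) | ant2:(1,1)->S->(2,1)
  grid max=12 at (2,1)
Step 6: ant0:(2,1)->N->(1,1) | ant1:(1,1)->S->(2,1) | ant2:(2,1)->N->(1,1)
  grid max=13 at (2,1)

(1,1) (2,1) (1,1)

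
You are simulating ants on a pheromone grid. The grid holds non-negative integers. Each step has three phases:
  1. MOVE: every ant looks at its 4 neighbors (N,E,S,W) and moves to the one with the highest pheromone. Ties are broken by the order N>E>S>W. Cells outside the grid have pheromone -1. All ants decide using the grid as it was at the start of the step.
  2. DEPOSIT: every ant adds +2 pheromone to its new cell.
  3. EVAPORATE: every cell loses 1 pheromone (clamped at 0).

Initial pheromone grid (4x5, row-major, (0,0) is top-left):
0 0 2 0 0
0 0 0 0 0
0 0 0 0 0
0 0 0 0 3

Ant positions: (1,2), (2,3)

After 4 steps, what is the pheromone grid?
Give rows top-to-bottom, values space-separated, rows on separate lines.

After step 1: ants at (0,2),(1,3)
  0 0 3 0 0
  0 0 0 1 0
  0 0 0 0 0
  0 0 0 0 2
After step 2: ants at (0,3),(0,3)
  0 0 2 3 0
  0 0 0 0 0
  0 0 0 0 0
  0 0 0 0 1
After step 3: ants at (0,2),(0,2)
  0 0 5 2 0
  0 0 0 0 0
  0 0 0 0 0
  0 0 0 0 0
After step 4: ants at (0,3),(0,3)
  0 0 4 5 0
  0 0 0 0 0
  0 0 0 0 0
  0 0 0 0 0

0 0 4 5 0
0 0 0 0 0
0 0 0 0 0
0 0 0 0 0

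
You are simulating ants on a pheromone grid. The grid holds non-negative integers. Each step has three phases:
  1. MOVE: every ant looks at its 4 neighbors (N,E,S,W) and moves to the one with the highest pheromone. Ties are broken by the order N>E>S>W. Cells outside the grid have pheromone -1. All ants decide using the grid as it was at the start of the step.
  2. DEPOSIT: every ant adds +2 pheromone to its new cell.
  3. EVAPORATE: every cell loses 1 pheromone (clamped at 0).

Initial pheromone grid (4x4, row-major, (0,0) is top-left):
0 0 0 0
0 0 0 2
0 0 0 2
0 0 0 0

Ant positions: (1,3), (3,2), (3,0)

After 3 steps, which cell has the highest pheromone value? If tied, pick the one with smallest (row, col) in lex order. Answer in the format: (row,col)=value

Answer: (2,3)=5

Derivation:
Step 1: ant0:(1,3)->S->(2,3) | ant1:(3,2)->N->(2,2) | ant2:(3,0)->N->(2,0)
  grid max=3 at (2,3)
Step 2: ant0:(2,3)->N->(1,3) | ant1:(2,2)->E->(2,3) | ant2:(2,0)->N->(1,0)
  grid max=4 at (2,3)
Step 3: ant0:(1,3)->S->(2,3) | ant1:(2,3)->N->(1,3) | ant2:(1,0)->N->(0,0)
  grid max=5 at (2,3)
Final grid:
  1 0 0 0
  0 0 0 3
  0 0 0 5
  0 0 0 0
Max pheromone 5 at (2,3)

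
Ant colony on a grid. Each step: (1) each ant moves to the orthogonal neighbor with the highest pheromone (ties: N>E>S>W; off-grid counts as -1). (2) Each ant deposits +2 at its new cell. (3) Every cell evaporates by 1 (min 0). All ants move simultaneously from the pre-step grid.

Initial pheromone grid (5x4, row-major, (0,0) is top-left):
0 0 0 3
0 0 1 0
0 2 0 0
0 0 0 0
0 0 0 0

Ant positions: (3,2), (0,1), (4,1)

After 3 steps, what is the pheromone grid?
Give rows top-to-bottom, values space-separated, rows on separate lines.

After step 1: ants at (2,2),(0,2),(3,1)
  0 0 1 2
  0 0 0 0
  0 1 1 0
  0 1 0 0
  0 0 0 0
After step 2: ants at (2,1),(0,3),(2,1)
  0 0 0 3
  0 0 0 0
  0 4 0 0
  0 0 0 0
  0 0 0 0
After step 3: ants at (1,1),(1,3),(1,1)
  0 0 0 2
  0 3 0 1
  0 3 0 0
  0 0 0 0
  0 0 0 0

0 0 0 2
0 3 0 1
0 3 0 0
0 0 0 0
0 0 0 0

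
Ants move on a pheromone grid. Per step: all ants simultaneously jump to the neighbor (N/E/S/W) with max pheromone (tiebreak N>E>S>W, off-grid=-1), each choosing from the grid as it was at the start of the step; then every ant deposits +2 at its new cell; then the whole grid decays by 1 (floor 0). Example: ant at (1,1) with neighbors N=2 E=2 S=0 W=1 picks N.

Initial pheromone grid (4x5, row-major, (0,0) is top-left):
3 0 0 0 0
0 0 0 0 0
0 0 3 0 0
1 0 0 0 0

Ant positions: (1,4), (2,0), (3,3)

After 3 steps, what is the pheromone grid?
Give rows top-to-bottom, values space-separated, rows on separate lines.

After step 1: ants at (0,4),(3,0),(2,3)
  2 0 0 0 1
  0 0 0 0 0
  0 0 2 1 0
  2 0 0 0 0
After step 2: ants at (1,4),(2,0),(2,2)
  1 0 0 0 0
  0 0 0 0 1
  1 0 3 0 0
  1 0 0 0 0
After step 3: ants at (0,4),(3,0),(1,2)
  0 0 0 0 1
  0 0 1 0 0
  0 0 2 0 0
  2 0 0 0 0

0 0 0 0 1
0 0 1 0 0
0 0 2 0 0
2 0 0 0 0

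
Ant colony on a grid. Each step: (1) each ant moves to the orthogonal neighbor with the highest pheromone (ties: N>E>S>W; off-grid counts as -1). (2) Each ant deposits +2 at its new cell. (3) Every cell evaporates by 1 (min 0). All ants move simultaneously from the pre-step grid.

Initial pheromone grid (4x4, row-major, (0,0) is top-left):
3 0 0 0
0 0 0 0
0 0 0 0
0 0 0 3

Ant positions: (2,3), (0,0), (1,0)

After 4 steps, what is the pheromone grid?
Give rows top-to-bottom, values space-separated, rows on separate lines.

After step 1: ants at (3,3),(0,1),(0,0)
  4 1 0 0
  0 0 0 0
  0 0 0 0
  0 0 0 4
After step 2: ants at (2,3),(0,0),(0,1)
  5 2 0 0
  0 0 0 0
  0 0 0 1
  0 0 0 3
After step 3: ants at (3,3),(0,1),(0,0)
  6 3 0 0
  0 0 0 0
  0 0 0 0
  0 0 0 4
After step 4: ants at (2,3),(0,0),(0,1)
  7 4 0 0
  0 0 0 0
  0 0 0 1
  0 0 0 3

7 4 0 0
0 0 0 0
0 0 0 1
0 0 0 3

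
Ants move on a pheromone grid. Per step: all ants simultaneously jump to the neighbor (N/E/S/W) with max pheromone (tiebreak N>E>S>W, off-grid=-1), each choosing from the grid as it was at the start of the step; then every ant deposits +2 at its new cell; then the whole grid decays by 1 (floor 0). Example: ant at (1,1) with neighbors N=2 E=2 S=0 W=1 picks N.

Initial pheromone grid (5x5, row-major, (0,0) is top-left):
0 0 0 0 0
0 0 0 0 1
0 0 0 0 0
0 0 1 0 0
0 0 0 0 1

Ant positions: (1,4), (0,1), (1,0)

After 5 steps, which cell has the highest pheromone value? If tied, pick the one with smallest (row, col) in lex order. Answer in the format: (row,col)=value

Answer: (0,4)=7

Derivation:
Step 1: ant0:(1,4)->N->(0,4) | ant1:(0,1)->E->(0,2) | ant2:(1,0)->N->(0,0)
  grid max=1 at (0,0)
Step 2: ant0:(0,4)->S->(1,4) | ant1:(0,2)->E->(0,3) | ant2:(0,0)->E->(0,1)
  grid max=1 at (0,1)
Step 3: ant0:(1,4)->N->(0,4) | ant1:(0,3)->E->(0,4) | ant2:(0,1)->E->(0,2)
  grid max=3 at (0,4)
Step 4: ant0:(0,4)->S->(1,4) | ant1:(0,4)->S->(1,4) | ant2:(0,2)->E->(0,3)
  grid max=3 at (1,4)
Step 5: ant0:(1,4)->N->(0,4) | ant1:(1,4)->N->(0,4) | ant2:(0,3)->E->(0,4)
  grid max=7 at (0,4)
Final grid:
  0 0 0 0 7
  0 0 0 0 2
  0 0 0 0 0
  0 0 0 0 0
  0 0 0 0 0
Max pheromone 7 at (0,4)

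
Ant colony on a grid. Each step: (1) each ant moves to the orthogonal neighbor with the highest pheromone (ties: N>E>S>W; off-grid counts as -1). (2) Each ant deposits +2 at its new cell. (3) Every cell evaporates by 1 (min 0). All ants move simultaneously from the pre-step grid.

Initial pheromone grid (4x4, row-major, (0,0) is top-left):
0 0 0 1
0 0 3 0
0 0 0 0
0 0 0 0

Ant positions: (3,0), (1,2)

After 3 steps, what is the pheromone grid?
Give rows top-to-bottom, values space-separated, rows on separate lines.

After step 1: ants at (2,0),(0,2)
  0 0 1 0
  0 0 2 0
  1 0 0 0
  0 0 0 0
After step 2: ants at (1,0),(1,2)
  0 0 0 0
  1 0 3 0
  0 0 0 0
  0 0 0 0
After step 3: ants at (0,0),(0,2)
  1 0 1 0
  0 0 2 0
  0 0 0 0
  0 0 0 0

1 0 1 0
0 0 2 0
0 0 0 0
0 0 0 0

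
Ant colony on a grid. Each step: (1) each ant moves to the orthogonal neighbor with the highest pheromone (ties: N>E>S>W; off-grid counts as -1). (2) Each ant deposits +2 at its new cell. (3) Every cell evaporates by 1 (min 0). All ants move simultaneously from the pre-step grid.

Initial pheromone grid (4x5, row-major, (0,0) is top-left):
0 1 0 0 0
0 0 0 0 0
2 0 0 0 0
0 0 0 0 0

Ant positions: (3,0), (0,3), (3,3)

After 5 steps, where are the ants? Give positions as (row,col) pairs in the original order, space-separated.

Step 1: ant0:(3,0)->N->(2,0) | ant1:(0,3)->E->(0,4) | ant2:(3,3)->N->(2,3)
  grid max=3 at (2,0)
Step 2: ant0:(2,0)->N->(1,0) | ant1:(0,4)->S->(1,4) | ant2:(2,3)->N->(1,3)
  grid max=2 at (2,0)
Step 3: ant0:(1,0)->S->(2,0) | ant1:(1,4)->W->(1,3) | ant2:(1,3)->E->(1,4)
  grid max=3 at (2,0)
Step 4: ant0:(2,0)->N->(1,0) | ant1:(1,3)->E->(1,4) | ant2:(1,4)->W->(1,3)
  grid max=3 at (1,3)
Step 5: ant0:(1,0)->S->(2,0) | ant1:(1,4)->W->(1,3) | ant2:(1,3)->E->(1,4)
  grid max=4 at (1,3)

(2,0) (1,3) (1,4)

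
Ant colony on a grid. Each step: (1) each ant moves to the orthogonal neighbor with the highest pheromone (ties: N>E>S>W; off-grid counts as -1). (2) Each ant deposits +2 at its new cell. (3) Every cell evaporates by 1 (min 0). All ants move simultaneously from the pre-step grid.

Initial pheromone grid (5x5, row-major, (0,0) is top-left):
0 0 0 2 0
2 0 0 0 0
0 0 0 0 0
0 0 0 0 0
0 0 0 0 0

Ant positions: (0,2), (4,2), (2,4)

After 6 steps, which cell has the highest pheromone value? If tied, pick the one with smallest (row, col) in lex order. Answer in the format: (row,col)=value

Answer: (0,4)=9

Derivation:
Step 1: ant0:(0,2)->E->(0,3) | ant1:(4,2)->N->(3,2) | ant2:(2,4)->N->(1,4)
  grid max=3 at (0,3)
Step 2: ant0:(0,3)->E->(0,4) | ant1:(3,2)->N->(2,2) | ant2:(1,4)->N->(0,4)
  grid max=3 at (0,4)
Step 3: ant0:(0,4)->W->(0,3) | ant1:(2,2)->N->(1,2) | ant2:(0,4)->W->(0,3)
  grid max=5 at (0,3)
Step 4: ant0:(0,3)->E->(0,4) | ant1:(1,2)->N->(0,2) | ant2:(0,3)->E->(0,4)
  grid max=5 at (0,4)
Step 5: ant0:(0,4)->W->(0,3) | ant1:(0,2)->E->(0,3) | ant2:(0,4)->W->(0,3)
  grid max=9 at (0,3)
Step 6: ant0:(0,3)->E->(0,4) | ant1:(0,3)->E->(0,4) | ant2:(0,3)->E->(0,4)
  grid max=9 at (0,4)
Final grid:
  0 0 0 8 9
  0 0 0 0 0
  0 0 0 0 0
  0 0 0 0 0
  0 0 0 0 0
Max pheromone 9 at (0,4)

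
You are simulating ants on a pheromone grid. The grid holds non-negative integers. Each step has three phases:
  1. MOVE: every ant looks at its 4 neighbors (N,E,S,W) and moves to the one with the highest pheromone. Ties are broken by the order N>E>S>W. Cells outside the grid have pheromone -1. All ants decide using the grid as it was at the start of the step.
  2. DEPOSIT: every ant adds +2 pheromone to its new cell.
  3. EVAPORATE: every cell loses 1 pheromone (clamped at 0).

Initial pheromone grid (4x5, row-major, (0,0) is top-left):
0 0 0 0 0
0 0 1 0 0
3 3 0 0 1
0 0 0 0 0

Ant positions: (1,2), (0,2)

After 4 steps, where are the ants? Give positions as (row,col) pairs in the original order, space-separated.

Step 1: ant0:(1,2)->N->(0,2) | ant1:(0,2)->S->(1,2)
  grid max=2 at (1,2)
Step 2: ant0:(0,2)->S->(1,2) | ant1:(1,2)->N->(0,2)
  grid max=3 at (1,2)
Step 3: ant0:(1,2)->N->(0,2) | ant1:(0,2)->S->(1,2)
  grid max=4 at (1,2)
Step 4: ant0:(0,2)->S->(1,2) | ant1:(1,2)->N->(0,2)
  grid max=5 at (1,2)

(1,2) (0,2)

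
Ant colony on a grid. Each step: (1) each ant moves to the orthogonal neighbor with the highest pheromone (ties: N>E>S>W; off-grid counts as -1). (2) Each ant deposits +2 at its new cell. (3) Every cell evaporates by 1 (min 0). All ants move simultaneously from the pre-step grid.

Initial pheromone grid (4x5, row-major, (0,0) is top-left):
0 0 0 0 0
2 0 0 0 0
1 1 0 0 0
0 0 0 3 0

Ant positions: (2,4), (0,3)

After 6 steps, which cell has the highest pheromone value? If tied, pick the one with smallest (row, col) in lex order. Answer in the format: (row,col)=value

Answer: (0,4)=6

Derivation:
Step 1: ant0:(2,4)->N->(1,4) | ant1:(0,3)->E->(0,4)
  grid max=2 at (3,3)
Step 2: ant0:(1,4)->N->(0,4) | ant1:(0,4)->S->(1,4)
  grid max=2 at (0,4)
Step 3: ant0:(0,4)->S->(1,4) | ant1:(1,4)->N->(0,4)
  grid max=3 at (0,4)
Step 4: ant0:(1,4)->N->(0,4) | ant1:(0,4)->S->(1,4)
  grid max=4 at (0,4)
Step 5: ant0:(0,4)->S->(1,4) | ant1:(1,4)->N->(0,4)
  grid max=5 at (0,4)
Step 6: ant0:(1,4)->N->(0,4) | ant1:(0,4)->S->(1,4)
  grid max=6 at (0,4)
Final grid:
  0 0 0 0 6
  0 0 0 0 6
  0 0 0 0 0
  0 0 0 0 0
Max pheromone 6 at (0,4)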